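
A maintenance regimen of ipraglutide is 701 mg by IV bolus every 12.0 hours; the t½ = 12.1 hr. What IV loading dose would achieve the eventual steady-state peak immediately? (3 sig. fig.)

1410 mg

k = ln 2 / 12.1 = 0.05728 hr⁻¹
Accumulation ratio R = 1 / (1 − e^(−kτ)) = 1 / (1 − e^(−0.05728×12.0)) = 1 / (1 − 0.5029) = 2.012
Loading dose = maintenance dose × R = 701 × 2.012 ≈ 1410 mg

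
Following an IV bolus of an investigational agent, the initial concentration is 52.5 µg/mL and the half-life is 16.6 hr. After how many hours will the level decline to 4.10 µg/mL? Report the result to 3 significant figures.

k = ln 2 / 16.6 = 0.04176 hr⁻¹
C(t) = C₀ e^(−kt)  ⇒  t = ln(C₀/C) / k
t = ln(52.5/4.10) / 0.04176 = 2.550 / 0.04176 ≈ 61.1 hours

61.1 hours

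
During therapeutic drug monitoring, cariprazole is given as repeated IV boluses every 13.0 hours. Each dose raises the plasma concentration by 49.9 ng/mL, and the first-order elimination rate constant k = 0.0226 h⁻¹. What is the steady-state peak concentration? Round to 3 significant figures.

196 ng/mL

Fraction remaining after one interval: e^(−kτ) = e^(−0.02260 × 13.0) = 0.7454
R = 1 / (1 − 0.7454) = 3.928
Css,max = 49.9 × 3.928 ≈ 196 ng/mL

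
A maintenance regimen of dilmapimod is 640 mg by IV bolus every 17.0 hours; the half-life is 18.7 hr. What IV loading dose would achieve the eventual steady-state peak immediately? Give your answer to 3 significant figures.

1370 mg

k = ln 2 / 18.7 = 0.03707 hr⁻¹
Accumulation ratio R = 1 / (1 − e^(−kτ)) = 1 / (1 − e^(−0.03707×17.0)) = 1 / (1 − 0.5325) = 2.139
Loading dose = maintenance dose × R = 640 × 2.139 ≈ 1370 mg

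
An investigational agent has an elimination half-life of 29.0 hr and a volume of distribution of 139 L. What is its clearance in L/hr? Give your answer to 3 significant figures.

k = ln 2 / t½ = ln 2 / 29.0 = 0.02390 hr⁻¹
CL = k · V = 0.02390 × 139 ≈ 3.32 L/hr

3.32 L/hr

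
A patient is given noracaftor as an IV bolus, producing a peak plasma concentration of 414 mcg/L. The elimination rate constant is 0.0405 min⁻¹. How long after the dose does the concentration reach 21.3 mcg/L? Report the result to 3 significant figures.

73.3 minutes

C(t) = C₀ e^(−kt)  ⇒  t = ln(C₀/C) / k
t = ln(414/21.3) / 0.04050 = 2.967 / 0.04050 ≈ 73.3 minutes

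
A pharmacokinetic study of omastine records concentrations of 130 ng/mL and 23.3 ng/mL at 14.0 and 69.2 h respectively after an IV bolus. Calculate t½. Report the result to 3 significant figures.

22.3 hours

k = ln(C₁/C₂) / (t₂ − t₁) = ln(130/23.3) / (69.2 − 14.0)
  = 1.719 / 55.20 = 0.03114 h⁻¹
t½ = ln 2 / k = ln 2 / 0.03114 ≈ 22.3 hours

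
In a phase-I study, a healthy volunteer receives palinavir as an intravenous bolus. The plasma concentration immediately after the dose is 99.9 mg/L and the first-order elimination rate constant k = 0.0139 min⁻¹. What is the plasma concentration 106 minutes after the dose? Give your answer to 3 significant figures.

C(t) = C₀ e^(−kt) = 99.9 × e^(−0.01390 × 106) = 99.9 × e^(−1.473) = 99.9 × 0.2291 ≈ 22.9 mg/L

22.9 mg/L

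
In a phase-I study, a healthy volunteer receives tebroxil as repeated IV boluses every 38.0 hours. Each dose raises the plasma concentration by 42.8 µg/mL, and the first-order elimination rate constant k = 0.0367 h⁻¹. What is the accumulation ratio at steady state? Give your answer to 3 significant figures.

1.33

Fraction remaining after one interval: e^(−kτ) = e^(−0.03670 × 38.0) = 0.2479
R = 1 / (1 − 0.2479) = 1 / 0.7521 ≈ 1.33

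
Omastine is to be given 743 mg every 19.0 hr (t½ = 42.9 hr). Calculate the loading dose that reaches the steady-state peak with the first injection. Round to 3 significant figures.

k = ln 2 / 42.9 = 0.01616 hr⁻¹
Accumulation ratio R = 1 / (1 − e^(−kτ)) = 1 / (1 − e^(−0.01616×19.0)) = 1 / (1 − 0.7357) = 3.783
Loading dose = maintenance dose × R = 743 × 3.783 ≈ 2810 mg

2810 mg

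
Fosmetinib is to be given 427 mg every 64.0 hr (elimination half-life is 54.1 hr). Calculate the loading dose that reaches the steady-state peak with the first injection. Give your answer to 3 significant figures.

k = ln 2 / 54.1 = 0.01281 hr⁻¹
Accumulation ratio R = 1 / (1 − e^(−kτ)) = 1 / (1 − e^(−0.01281×64.0)) = 1 / (1 − 0.4404) = 1.787
Loading dose = maintenance dose × R = 427 × 1.787 ≈ 763 mg

763 mg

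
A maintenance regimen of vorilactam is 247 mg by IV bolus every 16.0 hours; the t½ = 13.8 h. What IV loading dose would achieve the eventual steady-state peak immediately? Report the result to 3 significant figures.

k = ln 2 / 13.8 = 0.05023 h⁻¹
Accumulation ratio R = 1 / (1 − e^(−kτ)) = 1 / (1 − e^(−0.05023×16.0)) = 1 / (1 − 0.4477) = 1.811
Loading dose = maintenance dose × R = 247 × 1.811 ≈ 447 mg

447 mg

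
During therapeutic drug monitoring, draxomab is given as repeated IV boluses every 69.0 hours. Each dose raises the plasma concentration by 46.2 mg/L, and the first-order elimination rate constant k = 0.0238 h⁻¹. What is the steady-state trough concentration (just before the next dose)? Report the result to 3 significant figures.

Fraction remaining after one interval: e^(−kτ) = e^(−0.02380 × 69.0) = 0.1936
R = 1 / (1 − 0.1936) = 1.240
Css,max = 46.2 × 1.240 = 57.29 mg/L
Css,min = Css,max × e^(−kτ) = 57.29 × 0.1936 ≈ 11.1 mg/L

11.1 mg/L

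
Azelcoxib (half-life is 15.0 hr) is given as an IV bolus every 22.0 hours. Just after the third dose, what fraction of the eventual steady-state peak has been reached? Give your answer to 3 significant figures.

0.953

k = ln 2 / 15.0 = 0.04621 hr⁻¹
f_n = 1 − e^(−nkτ) = 1 − e^(−3 × 0.04621 × 22.0) = 1 − e^(−3.050) = 1 − 0.04737 ≈ 0.953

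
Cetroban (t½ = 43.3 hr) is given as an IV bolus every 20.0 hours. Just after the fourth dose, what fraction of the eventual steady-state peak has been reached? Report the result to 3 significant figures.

0.722

k = ln 2 / 43.3 = 0.01601 hr⁻¹
f_n = 1 − e^(−nkτ) = 1 − e^(−4 × 0.01601 × 20.0) = 1 − e^(−1.281) = 1 − 0.2779 ≈ 0.722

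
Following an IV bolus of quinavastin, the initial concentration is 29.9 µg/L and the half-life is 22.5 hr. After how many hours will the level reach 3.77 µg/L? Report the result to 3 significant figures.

67.2 hours

k = ln 2 / 22.5 = 0.03081 hr⁻¹
C(t) = C₀ e^(−kt)  ⇒  t = ln(C₀/C) / k
t = ln(29.9/3.77) / 0.03081 = 2.071 / 0.03081 ≈ 67.2 hours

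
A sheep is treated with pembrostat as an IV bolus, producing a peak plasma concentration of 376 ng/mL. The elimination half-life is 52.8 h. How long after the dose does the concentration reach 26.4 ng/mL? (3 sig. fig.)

k = ln 2 / 52.8 = 0.01313 h⁻¹
C(t) = C₀ e^(−kt)  ⇒  t = ln(C₀/C) / k
t = ln(376/26.4) / 0.01313 = 2.656 / 0.01313 ≈ 202 hours

202 hours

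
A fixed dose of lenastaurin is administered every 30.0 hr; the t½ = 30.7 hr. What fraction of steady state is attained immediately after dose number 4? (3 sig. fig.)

k = ln 2 / 30.7 = 0.02258 hr⁻¹
f_n = 1 − e^(−nkτ) = 1 − e^(−4 × 0.02258 × 30.0) = 1 − e^(−2.709) = 1 − 0.06658 ≈ 0.933

0.933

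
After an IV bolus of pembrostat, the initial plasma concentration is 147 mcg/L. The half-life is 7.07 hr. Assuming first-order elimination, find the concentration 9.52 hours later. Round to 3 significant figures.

57.8 mcg/L

k = ln 2 / 7.07 = 0.09804 hr⁻¹
9.52 hr is 1.347 half-lives, so C = 147 × (1/2)^1.347 = 147 × 0.3932 ≈ 57.8 mcg/L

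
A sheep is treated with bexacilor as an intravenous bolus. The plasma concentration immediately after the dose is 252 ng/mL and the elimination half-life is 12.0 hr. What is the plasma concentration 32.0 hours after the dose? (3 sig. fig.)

39.7 ng/mL

k = ln 2 / 12.0 = 0.05776 hr⁻¹
C(t) = C₀ e^(−kt) = 252 × e^(−0.05776 × 32.0) = 252 × e^(−1.848) = 252 × 0.1575 ≈ 39.7 ng/mL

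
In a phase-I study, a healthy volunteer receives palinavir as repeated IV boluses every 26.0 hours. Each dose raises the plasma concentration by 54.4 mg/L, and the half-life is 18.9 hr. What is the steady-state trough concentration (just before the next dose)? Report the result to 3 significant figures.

k = ln 2 / 18.9 = 0.03667 hr⁻¹
Fraction remaining after one interval: e^(−kτ) = e^(−0.03667 × 26.0) = 0.3854
R = 1 / (1 − 0.3854) = 1.627
Css,max = 54.4 × 1.627 = 88.51 mg/L
Css,min = Css,max × e^(−kτ) = 88.51 × 0.3854 ≈ 34.1 mg/L

34.1 mg/L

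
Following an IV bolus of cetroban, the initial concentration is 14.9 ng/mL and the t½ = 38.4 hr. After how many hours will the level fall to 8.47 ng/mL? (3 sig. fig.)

31.3 hours

k = ln 2 / 38.4 = 0.01805 hr⁻¹
C(t) = C₀ e^(−kt)  ⇒  t = ln(C₀/C) / k
t = ln(14.9/8.47) / 0.01805 = 0.5648 / 0.01805 ≈ 31.3 hours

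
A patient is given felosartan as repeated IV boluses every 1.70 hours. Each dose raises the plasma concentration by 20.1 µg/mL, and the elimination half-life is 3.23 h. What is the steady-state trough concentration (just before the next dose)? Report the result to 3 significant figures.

45.7 µg/mL

k = ln 2 / 3.23 = 0.2146 h⁻¹
Fraction remaining after one interval: e^(−kτ) = e^(−0.2146 × 1.70) = 0.6943
R = 1 / (1 − 0.6943) = 3.271
Css,max = 20.1 × 3.271 = 65.76 µg/mL
Css,min = Css,max × e^(−kτ) = 65.76 × 0.6943 ≈ 45.7 µg/mL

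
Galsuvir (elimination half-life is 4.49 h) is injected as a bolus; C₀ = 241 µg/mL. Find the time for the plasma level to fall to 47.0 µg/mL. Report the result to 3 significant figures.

10.6 hours

k = ln 2 / 4.49 = 0.1544 h⁻¹
C(t) = C₀ e^(−kt)  ⇒  t = ln(C₀/C) / k
t = ln(241/47.0) / 0.1544 = 1.635 / 0.1544 ≈ 10.6 hours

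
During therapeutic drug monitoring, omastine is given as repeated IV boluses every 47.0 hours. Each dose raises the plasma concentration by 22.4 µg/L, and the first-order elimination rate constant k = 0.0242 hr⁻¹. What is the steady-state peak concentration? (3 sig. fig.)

Fraction remaining after one interval: e^(−kτ) = e^(−0.02420 × 47.0) = 0.3207
R = 1 / (1 − 0.3207) = 1.472
Css,max = 22.4 × 1.472 ≈ 33.0 µg/L

33.0 µg/L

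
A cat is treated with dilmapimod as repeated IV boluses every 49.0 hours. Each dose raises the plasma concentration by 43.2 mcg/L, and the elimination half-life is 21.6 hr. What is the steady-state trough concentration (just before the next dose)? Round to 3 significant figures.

11.3 mcg/L

k = ln 2 / 21.6 = 0.03209 hr⁻¹
Fraction remaining after one interval: e^(−kτ) = e^(−0.03209 × 49.0) = 0.2075
R = 1 / (1 − 0.2075) = 1.262
Css,max = 43.2 × 1.262 = 54.51 mcg/L
Css,min = Css,max × e^(−kτ) = 54.51 × 0.2075 ≈ 11.3 mcg/L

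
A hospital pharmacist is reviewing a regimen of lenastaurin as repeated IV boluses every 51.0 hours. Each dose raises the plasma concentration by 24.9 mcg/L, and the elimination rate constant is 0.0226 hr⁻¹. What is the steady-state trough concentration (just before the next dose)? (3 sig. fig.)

Fraction remaining after one interval: e^(−kτ) = e^(−0.02260 × 51.0) = 0.3158
R = 1 / (1 − 0.3158) = 1.462
Css,max = 24.9 × 1.462 = 36.39 mcg/L
Css,min = Css,max × e^(−kτ) = 36.39 × 0.3158 ≈ 11.5 mcg/L

11.5 mcg/L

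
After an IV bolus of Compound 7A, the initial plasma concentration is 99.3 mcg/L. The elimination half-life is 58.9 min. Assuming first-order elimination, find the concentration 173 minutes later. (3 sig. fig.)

13.0 mcg/L

k = ln 2 / 58.9 = 0.01177 min⁻¹
173 min is 2.937 half-lives, so C = 99.3 × (1/2)^2.937 = 99.3 × 0.1306 ≈ 13.0 mcg/L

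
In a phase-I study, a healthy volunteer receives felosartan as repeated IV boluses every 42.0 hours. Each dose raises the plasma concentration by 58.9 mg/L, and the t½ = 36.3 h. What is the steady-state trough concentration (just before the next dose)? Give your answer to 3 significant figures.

k = ln 2 / 36.3 = 0.01909 h⁻¹
Fraction remaining after one interval: e^(−kτ) = e^(−0.01909 × 42.0) = 0.4484
R = 1 / (1 − 0.4484) = 1.813
Css,max = 58.9 × 1.813 = 106.8 mg/L
Css,min = Css,max × e^(−kτ) = 106.8 × 0.4484 ≈ 47.9 mg/L

47.9 mg/L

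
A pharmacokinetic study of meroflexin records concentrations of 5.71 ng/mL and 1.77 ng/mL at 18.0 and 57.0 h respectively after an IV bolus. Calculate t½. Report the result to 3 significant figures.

23.1 hours

k = ln(C₁/C₂) / (t₂ − t₁) = ln(5.71/1.77) / (57.0 − 18.0)
  = 1.171 / 39.00 = 0.03003 h⁻¹
t½ = ln 2 / k = ln 2 / 0.03003 ≈ 23.1 hours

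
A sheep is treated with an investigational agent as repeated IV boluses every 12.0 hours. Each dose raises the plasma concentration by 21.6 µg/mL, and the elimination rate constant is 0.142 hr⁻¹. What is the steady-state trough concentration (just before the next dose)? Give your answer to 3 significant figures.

4.80 µg/mL

Fraction remaining after one interval: e^(−kτ) = e^(−0.1420 × 12.0) = 0.1820
R = 1 / (1 − 0.1820) = 1.222
Css,max = 21.6 × 1.222 = 26.40 µg/mL
Css,min = Css,max × e^(−kτ) = 26.40 × 0.1820 ≈ 4.80 µg/mL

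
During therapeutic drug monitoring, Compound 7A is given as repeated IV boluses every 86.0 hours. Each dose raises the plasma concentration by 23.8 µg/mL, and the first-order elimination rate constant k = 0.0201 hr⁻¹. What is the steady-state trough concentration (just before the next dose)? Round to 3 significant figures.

5.14 µg/mL

Fraction remaining after one interval: e^(−kτ) = e^(−0.02010 × 86.0) = 0.1775
R = 1 / (1 − 0.1775) = 1.216
Css,max = 23.8 × 1.216 = 28.94 µg/mL
Css,min = Css,max × e^(−kτ) = 28.94 × 0.1775 ≈ 5.14 µg/mL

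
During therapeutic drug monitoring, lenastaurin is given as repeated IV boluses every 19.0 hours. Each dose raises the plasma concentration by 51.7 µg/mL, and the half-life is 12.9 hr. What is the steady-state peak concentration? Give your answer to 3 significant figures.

80.8 µg/mL

k = ln 2 / 12.9 = 0.05373 hr⁻¹
Fraction remaining after one interval: e^(−kτ) = e^(−0.05373 × 19.0) = 0.3603
R = 1 / (1 − 0.3603) = 1.563
Css,max = 51.7 × 1.563 ≈ 80.8 µg/mL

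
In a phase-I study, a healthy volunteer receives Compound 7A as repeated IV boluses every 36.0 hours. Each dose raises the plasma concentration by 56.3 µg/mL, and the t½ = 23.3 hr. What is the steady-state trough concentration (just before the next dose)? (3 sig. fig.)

k = ln 2 / 23.3 = 0.02975 hr⁻¹
Fraction remaining after one interval: e^(−kτ) = e^(−0.02975 × 36.0) = 0.3427
R = 1 / (1 − 0.3427) = 1.521
Css,max = 56.3 × 1.521 = 85.65 µg/mL
Css,min = Css,max × e^(−kτ) = 85.65 × 0.3427 ≈ 29.4 µg/mL

29.4 µg/mL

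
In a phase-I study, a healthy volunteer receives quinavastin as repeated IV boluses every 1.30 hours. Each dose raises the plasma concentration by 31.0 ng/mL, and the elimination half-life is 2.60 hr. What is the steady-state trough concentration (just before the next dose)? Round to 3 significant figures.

74.8 ng/mL

k = ln 2 / 2.60 = 0.2666 hr⁻¹
Fraction remaining after one interval: e^(−kτ) = e^(−0.2666 × 1.30) = 0.7071
R = 1 / (1 − 0.7071) = 3.414
Css,max = 31.0 × 3.414 = 105.8 ng/mL
Css,min = Css,max × e^(−kτ) = 105.8 × 0.7071 ≈ 74.8 ng/mL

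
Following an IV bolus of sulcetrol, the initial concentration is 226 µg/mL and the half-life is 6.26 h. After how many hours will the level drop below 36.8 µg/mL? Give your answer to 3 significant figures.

16.4 hours

k = ln 2 / 6.26 = 0.1107 h⁻¹
C(t) = C₀ e^(−kt)  ⇒  t = ln(C₀/C) / k
t = ln(226/36.8) / 0.1107 = 1.815 / 0.1107 ≈ 16.4 hours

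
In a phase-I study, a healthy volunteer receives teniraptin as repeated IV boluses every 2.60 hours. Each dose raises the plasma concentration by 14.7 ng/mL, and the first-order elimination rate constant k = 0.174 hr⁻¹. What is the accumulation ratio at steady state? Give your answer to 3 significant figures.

2.75

Fraction remaining after one interval: e^(−kτ) = e^(−0.1740 × 2.60) = 0.6361
R = 1 / (1 − 0.6361) = 1 / 0.3639 ≈ 2.75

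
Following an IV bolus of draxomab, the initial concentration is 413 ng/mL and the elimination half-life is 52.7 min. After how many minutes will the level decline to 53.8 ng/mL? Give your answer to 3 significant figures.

155 minutes

k = ln 2 / 52.7 = 0.01315 min⁻¹
C(t) = C₀ e^(−kt)  ⇒  t = ln(C₀/C) / k
t = ln(413/53.8) / 0.01315 = 2.038 / 0.01315 ≈ 155 minutes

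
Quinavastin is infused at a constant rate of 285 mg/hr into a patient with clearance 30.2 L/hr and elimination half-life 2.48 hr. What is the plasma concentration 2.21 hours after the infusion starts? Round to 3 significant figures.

Css = rate / CL = 285 / 30.2 = 9.437 mg/L
k = ln 2 / 2.48 = 0.2795 hr⁻¹
C(t) = Css (1 − e^(−kt)) = 9.437 × (1 − e^(−0.6177)) = 9.437 × 0.4608 ≈ 4.35 mg/L

4.35 mg/L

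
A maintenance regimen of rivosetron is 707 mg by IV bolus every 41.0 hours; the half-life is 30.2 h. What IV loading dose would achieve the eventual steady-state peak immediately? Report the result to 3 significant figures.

1160 mg

k = ln 2 / 30.2 = 0.02295 h⁻¹
Accumulation ratio R = 1 / (1 − e^(−kτ)) = 1 / (1 − e^(−0.02295×41.0)) = 1 / (1 − 0.3902) = 1.640
Loading dose = maintenance dose × R = 707 × 1.640 ≈ 1160 mg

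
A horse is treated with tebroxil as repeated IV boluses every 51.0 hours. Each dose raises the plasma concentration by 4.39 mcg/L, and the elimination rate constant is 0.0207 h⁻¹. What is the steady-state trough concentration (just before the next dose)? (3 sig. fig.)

2.34 mcg/L

Fraction remaining after one interval: e^(−kτ) = e^(−0.02070 × 51.0) = 0.3479
R = 1 / (1 − 0.3479) = 1.534
Css,max = 4.39 × 1.534 = 6.733 mcg/L
Css,min = Css,max × e^(−kτ) = 6.733 × 0.3479 ≈ 2.34 mcg/L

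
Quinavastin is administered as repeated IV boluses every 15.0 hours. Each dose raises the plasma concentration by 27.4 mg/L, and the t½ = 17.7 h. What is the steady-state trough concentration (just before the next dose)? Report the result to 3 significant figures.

k = ln 2 / 17.7 = 0.03916 h⁻¹
Fraction remaining after one interval: e^(−kτ) = e^(−0.03916 × 15.0) = 0.5558
R = 1 / (1 − 0.5558) = 2.251
Css,max = 27.4 × 2.251 = 61.68 mg/L
Css,min = Css,max × e^(−kτ) = 61.68 × 0.5558 ≈ 34.3 mg/L

34.3 mg/L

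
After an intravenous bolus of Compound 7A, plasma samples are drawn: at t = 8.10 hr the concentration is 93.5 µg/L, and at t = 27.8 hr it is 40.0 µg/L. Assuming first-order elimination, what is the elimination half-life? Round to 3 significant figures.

16.1 hours

k = ln(C₁/C₂) / (t₂ − t₁) = ln(93.5/40.0) / (27.8 − 8.10)
  = 0.8491 / 19.70 = 0.04310 hr⁻¹
t½ = ln 2 / k = ln 2 / 0.04310 ≈ 16.1 hours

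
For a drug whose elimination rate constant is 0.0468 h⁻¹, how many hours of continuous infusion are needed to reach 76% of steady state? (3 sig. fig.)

30.5 hours

f = 1 − e^(−kt)  ⇒  t = −ln(1 − f) / k
t = −ln(1 − 0.76) / 0.04680 = 1.427 / 0.04680 ≈ 30.5 hours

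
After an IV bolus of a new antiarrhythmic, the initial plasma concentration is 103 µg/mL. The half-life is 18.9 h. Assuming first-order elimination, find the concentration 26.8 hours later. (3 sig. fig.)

38.5 µg/mL

k = ln 2 / 18.9 = 0.03667 h⁻¹
C(t) = C₀ e^(−kt) = 103 × e^(−0.03667 × 26.8) = 103 × e^(−0.9829) = 103 × 0.3742 ≈ 38.5 µg/mL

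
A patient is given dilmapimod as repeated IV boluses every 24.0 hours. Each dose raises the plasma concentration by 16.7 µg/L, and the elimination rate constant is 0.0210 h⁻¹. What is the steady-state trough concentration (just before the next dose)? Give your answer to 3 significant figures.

Fraction remaining after one interval: e^(−kτ) = e^(−0.02100 × 24.0) = 0.6041
R = 1 / (1 − 0.6041) = 2.526
Css,max = 16.7 × 2.526 = 42.18 µg/L
Css,min = Css,max × e^(−kτ) = 42.18 × 0.6041 ≈ 25.5 µg/L

25.5 µg/L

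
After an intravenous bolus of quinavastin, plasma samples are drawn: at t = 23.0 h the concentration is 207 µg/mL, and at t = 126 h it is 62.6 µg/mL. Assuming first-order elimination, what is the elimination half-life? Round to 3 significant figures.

59.7 hours

k = ln(C₁/C₂) / (t₂ − t₁) = ln(207/62.6) / (126 − 23.0)
  = 1.196 / 103.0 = 0.01161 h⁻¹
t½ = ln 2 / k = ln 2 / 0.01161 ≈ 59.7 hours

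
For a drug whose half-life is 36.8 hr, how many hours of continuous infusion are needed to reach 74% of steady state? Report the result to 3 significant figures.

71.5 hours

k = ln 2 / 36.8 = 0.01884 hr⁻¹
f = 1 − e^(−kt)  ⇒  t = −ln(1 − f) / k
t = −ln(1 − 0.74) / 0.01884 = 1.347 / 0.01884 ≈ 71.5 hours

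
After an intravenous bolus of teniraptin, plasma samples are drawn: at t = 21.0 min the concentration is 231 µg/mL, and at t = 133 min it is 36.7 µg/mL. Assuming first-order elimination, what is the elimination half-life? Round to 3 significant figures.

k = ln(C₁/C₂) / (t₂ − t₁) = ln(231/36.7) / (133 − 21.0)
  = 1.840 / 112.0 = 0.01643 min⁻¹
t½ = ln 2 / k = ln 2 / 0.01643 ≈ 42.2 minutes

42.2 minutes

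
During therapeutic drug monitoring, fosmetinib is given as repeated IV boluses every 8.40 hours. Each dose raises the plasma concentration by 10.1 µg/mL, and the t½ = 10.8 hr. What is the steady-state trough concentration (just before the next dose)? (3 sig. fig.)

k = ln 2 / 10.8 = 0.06418 hr⁻¹
Fraction remaining after one interval: e^(−kτ) = e^(−0.06418 × 8.40) = 0.5833
R = 1 / (1 − 0.5833) = 2.400
Css,max = 10.1 × 2.400 = 24.24 µg/mL
Css,min = Css,max × e^(−kτ) = 24.24 × 0.5833 ≈ 14.1 µg/mL

14.1 µg/mL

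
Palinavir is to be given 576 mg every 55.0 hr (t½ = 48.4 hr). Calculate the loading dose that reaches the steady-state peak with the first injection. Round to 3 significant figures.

1060 mg

k = ln 2 / 48.4 = 0.01432 hr⁻¹
Accumulation ratio R = 1 / (1 − e^(−kτ)) = 1 / (1 − e^(−0.01432×55.0)) = 1 / (1 − 0.4549) = 1.835
Loading dose = maintenance dose × R = 576 × 1.835 ≈ 1060 mg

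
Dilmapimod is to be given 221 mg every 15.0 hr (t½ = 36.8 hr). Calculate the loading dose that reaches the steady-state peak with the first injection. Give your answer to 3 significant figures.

k = ln 2 / 36.8 = 0.01884 hr⁻¹
Accumulation ratio R = 1 / (1 − e^(−kτ)) = 1 / (1 − e^(−0.01884×15.0)) = 1 / (1 − 0.7539) = 4.063
Loading dose = maintenance dose × R = 221 × 4.063 ≈ 898 mg

898 mg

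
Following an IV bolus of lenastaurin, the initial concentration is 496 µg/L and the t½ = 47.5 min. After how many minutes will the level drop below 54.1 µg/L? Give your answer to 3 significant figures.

152 minutes

k = ln 2 / 47.5 = 0.01459 min⁻¹
C(t) = C₀ e^(−kt)  ⇒  t = ln(C₀/C) / k
t = ln(496/54.1) / 0.01459 = 2.216 / 0.01459 ≈ 152 minutes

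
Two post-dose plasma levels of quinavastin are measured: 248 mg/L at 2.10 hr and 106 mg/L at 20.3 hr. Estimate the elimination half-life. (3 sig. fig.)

k = ln(C₁/C₂) / (t₂ − t₁) = ln(248/106) / (20.3 − 2.10)
  = 0.8500 / 18.20 = 0.04670 hr⁻¹
t½ = ln 2 / k = ln 2 / 0.04670 ≈ 14.8 hours

14.8 hours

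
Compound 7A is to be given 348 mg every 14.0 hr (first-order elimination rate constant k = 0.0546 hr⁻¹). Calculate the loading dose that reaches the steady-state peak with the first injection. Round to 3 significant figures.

Accumulation ratio R = 1 / (1 − e^(−kτ)) = 1 / (1 − e^(−0.05460×14.0)) = 1 / (1 − 0.4656) = 1.871
Loading dose = maintenance dose × R = 348 × 1.871 ≈ 651 mg

651 mg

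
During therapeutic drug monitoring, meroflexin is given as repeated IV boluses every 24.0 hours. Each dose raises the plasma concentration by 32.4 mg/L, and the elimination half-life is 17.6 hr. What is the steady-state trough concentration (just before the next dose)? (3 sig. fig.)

k = ln 2 / 17.6 = 0.03938 hr⁻¹
Fraction remaining after one interval: e^(−kτ) = e^(−0.03938 × 24.0) = 0.3886
R = 1 / (1 − 0.3886) = 1.636
Css,max = 32.4 × 1.636 = 52.99 mg/L
Css,min = Css,max × e^(−kτ) = 52.99 × 0.3886 ≈ 20.6 mg/L

20.6 mg/L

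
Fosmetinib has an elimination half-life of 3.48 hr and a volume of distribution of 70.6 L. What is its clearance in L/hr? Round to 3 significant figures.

k = ln 2 / t½ = ln 2 / 3.48 = 0.1992 hr⁻¹
CL = k · V = 0.1992 × 70.6 ≈ 14.1 L/hr

14.1 L/hr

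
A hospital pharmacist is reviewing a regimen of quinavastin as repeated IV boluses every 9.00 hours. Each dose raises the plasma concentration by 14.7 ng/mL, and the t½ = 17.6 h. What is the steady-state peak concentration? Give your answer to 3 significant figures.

49.3 ng/mL

k = ln 2 / 17.6 = 0.03938 h⁻¹
Fraction remaining after one interval: e^(−kτ) = e^(−0.03938 × 9.00) = 0.7016
R = 1 / (1 − 0.7016) = 3.351
Css,max = 14.7 × 3.351 ≈ 49.3 ng/mL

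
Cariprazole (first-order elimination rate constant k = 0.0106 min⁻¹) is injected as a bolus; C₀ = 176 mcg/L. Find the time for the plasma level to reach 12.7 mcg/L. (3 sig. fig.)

C(t) = C₀ e^(−kt)  ⇒  t = ln(C₀/C) / k
t = ln(176/12.7) / 0.01060 = 2.629 / 0.01060 ≈ 248 minutes

248 minutes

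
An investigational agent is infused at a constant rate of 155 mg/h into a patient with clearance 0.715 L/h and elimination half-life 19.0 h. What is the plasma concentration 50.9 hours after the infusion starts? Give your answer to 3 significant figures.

Css = rate / CL = 155 / 0.715 = 216.8 mg/L
k = ln 2 / 19.0 = 0.03648 h⁻¹
C(t) = Css (1 − e^(−kt)) = 216.8 × (1 − e^(−1.857)) = 216.8 × 0.8438 ≈ 183 mg/L

183 mg/L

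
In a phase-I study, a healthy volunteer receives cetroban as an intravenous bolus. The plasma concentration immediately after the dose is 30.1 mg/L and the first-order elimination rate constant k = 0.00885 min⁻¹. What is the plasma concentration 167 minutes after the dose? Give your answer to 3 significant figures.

C(t) = C₀ e^(−kt) = 30.1 × e^(−0.008850 × 167) = 30.1 × e^(−1.478) = 30.1 × 0.2281 ≈ 6.87 mg/L

6.87 mg/L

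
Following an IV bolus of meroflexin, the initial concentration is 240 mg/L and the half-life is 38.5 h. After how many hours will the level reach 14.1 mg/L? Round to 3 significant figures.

157 hours

k = ln 2 / 38.5 = 0.01800 h⁻¹
C(t) = C₀ e^(−kt)  ⇒  t = ln(C₀/C) / k
t = ln(240/14.1) / 0.01800 = 2.834 / 0.01800 ≈ 157 hours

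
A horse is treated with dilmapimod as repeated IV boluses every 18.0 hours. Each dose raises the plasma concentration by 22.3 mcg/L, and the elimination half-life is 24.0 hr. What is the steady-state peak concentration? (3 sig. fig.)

k = ln 2 / 24.0 = 0.02888 hr⁻¹
Fraction remaining after one interval: e^(−kτ) = e^(−0.02888 × 18.0) = 0.5946
R = 1 / (1 − 0.5946) = 2.467
Css,max = 22.3 × 2.467 ≈ 55.0 mcg/L

55.0 mcg/L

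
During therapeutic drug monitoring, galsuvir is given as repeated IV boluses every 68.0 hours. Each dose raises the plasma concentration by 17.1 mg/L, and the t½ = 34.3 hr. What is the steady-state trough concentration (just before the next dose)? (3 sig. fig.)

5.79 mg/L

k = ln 2 / 34.3 = 0.02021 hr⁻¹
Fraction remaining after one interval: e^(−kτ) = e^(−0.02021 × 68.0) = 0.2530
R = 1 / (1 − 0.2530) = 1.339
Css,max = 17.1 × 1.339 = 22.89 mg/L
Css,min = Css,max × e^(−kτ) = 22.89 × 0.2530 ≈ 5.79 mg/L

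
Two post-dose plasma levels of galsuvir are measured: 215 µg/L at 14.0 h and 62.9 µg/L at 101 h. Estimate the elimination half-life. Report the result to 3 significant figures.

49.1 hours

k = ln(C₁/C₂) / (t₂ − t₁) = ln(215/62.9) / (101 − 14.0)
  = 1.229 / 87.00 = 0.01413 h⁻¹
t½ = ln 2 / k = ln 2 / 0.01413 ≈ 49.1 hours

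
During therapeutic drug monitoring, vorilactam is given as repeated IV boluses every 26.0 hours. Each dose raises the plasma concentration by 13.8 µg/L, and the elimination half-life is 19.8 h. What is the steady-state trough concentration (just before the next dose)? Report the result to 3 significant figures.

k = ln 2 / 19.8 = 0.03501 h⁻¹
Fraction remaining after one interval: e^(−kτ) = e^(−0.03501 × 26.0) = 0.4024
R = 1 / (1 − 0.4024) = 1.673
Css,max = 13.8 × 1.673 = 23.09 µg/L
Css,min = Css,max × e^(−kτ) = 23.09 × 0.4024 ≈ 9.29 µg/L

9.29 µg/L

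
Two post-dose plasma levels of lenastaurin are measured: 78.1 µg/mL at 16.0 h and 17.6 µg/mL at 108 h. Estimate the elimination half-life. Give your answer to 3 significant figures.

42.8 hours

k = ln(C₁/C₂) / (t₂ − t₁) = ln(78.1/17.6) / (108 − 16.0)
  = 1.490 / 92.00 = 0.01620 h⁻¹
t½ = ln 2 / k = ln 2 / 0.01620 ≈ 42.8 hours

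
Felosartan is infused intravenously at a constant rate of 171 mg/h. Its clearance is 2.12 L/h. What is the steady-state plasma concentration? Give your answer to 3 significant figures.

Css = infusion rate / CL = 171 / 2.12 ≈ 80.7 mg/L

80.7 mg/L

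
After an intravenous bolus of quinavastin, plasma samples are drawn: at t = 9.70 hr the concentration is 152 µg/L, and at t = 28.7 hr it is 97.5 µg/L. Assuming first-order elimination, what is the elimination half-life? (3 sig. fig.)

29.7 hours

k = ln(C₁/C₂) / (t₂ − t₁) = ln(152/97.5) / (28.7 − 9.70)
  = 0.4440 / 19.00 = 0.02337 hr⁻¹
t½ = ln 2 / k = ln 2 / 0.02337 ≈ 29.7 hours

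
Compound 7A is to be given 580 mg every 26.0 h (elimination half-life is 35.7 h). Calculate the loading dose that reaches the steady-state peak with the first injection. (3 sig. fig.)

k = ln 2 / 35.7 = 0.01942 h⁻¹
Accumulation ratio R = 1 / (1 − e^(−kτ)) = 1 / (1 − e^(−0.01942×26.0)) = 1 / (1 − 0.6036) = 2.523
Loading dose = maintenance dose × R = 580 × 2.523 ≈ 1460 mg

1460 mg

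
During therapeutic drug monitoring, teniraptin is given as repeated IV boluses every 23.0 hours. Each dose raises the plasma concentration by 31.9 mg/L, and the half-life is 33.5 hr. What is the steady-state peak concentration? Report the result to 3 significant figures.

84.2 mg/L

k = ln 2 / 33.5 = 0.02069 hr⁻¹
Fraction remaining after one interval: e^(−kτ) = e^(−0.02069 × 23.0) = 0.6213
R = 1 / (1 − 0.6213) = 2.641
Css,max = 31.9 × 2.641 ≈ 84.2 mg/L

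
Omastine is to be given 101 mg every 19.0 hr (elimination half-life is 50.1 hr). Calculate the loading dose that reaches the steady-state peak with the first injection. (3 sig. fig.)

k = ln 2 / 50.1 = 0.01384 hr⁻¹
Accumulation ratio R = 1 / (1 − e^(−kτ)) = 1 / (1 − e^(−0.01384×19.0)) = 1 / (1 − 0.7688) = 4.326
Loading dose = maintenance dose × R = 101 × 4.326 ≈ 437 mg

437 mg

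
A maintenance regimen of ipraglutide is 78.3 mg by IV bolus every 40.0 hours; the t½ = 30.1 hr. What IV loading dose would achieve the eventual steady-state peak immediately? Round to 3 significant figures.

130 mg

k = ln 2 / 30.1 = 0.02303 hr⁻¹
Accumulation ratio R = 1 / (1 − e^(−kτ)) = 1 / (1 − e^(−0.02303×40.0)) = 1 / (1 − 0.3981) = 1.661
Loading dose = maintenance dose × R = 78.3 × 1.661 ≈ 130 mg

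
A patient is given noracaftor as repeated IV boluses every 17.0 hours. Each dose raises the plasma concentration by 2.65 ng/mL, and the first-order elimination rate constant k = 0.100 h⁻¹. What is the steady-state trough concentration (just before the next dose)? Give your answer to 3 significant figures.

0.592 ng/mL

Fraction remaining after one interval: e^(−kτ) = e^(−0.1000 × 17.0) = 0.1827
R = 1 / (1 − 0.1827) = 1.224
Css,max = 2.65 × 1.224 = 3.242 ng/mL
Css,min = Css,max × e^(−kτ) = 3.242 × 0.1827 ≈ 0.592 ng/mL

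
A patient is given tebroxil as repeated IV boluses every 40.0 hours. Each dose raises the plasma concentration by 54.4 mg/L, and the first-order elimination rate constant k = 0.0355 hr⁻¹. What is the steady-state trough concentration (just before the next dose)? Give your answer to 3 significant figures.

17.3 mg/L

Fraction remaining after one interval: e^(−kτ) = e^(−0.03550 × 40.0) = 0.2417
R = 1 / (1 − 0.2417) = 1.319
Css,max = 54.4 × 1.319 = 71.74 mg/L
Css,min = Css,max × e^(−kτ) = 71.74 × 0.2417 ≈ 17.3 mg/L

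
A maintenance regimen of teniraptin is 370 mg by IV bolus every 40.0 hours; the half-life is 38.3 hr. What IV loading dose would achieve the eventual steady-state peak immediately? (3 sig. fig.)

718 mg

k = ln 2 / 38.3 = 0.01810 hr⁻¹
Accumulation ratio R = 1 / (1 − e^(−kτ)) = 1 / (1 − e^(−0.01810×40.0)) = 1 / (1 − 0.4849) = 1.941
Loading dose = maintenance dose × R = 370 × 1.941 ≈ 718 mg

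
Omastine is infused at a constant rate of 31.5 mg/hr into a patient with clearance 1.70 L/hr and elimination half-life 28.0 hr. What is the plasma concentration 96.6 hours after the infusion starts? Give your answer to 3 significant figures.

Css = rate / CL = 31.5 / 1.70 = 18.53 mg/L
k = ln 2 / 28.0 = 0.02476 hr⁻¹
C(t) = Css (1 − e^(−kt)) = 18.53 × (1 − e^(−2.391)) = 18.53 × 0.9085 ≈ 16.8 mg/L

16.8 mg/L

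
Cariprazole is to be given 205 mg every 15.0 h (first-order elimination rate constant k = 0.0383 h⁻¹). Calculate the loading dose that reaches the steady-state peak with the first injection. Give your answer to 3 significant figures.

Accumulation ratio R = 1 / (1 − e^(−kτ)) = 1 / (1 − e^(−0.03830×15.0)) = 1 / (1 − 0.5630) = 2.288
Loading dose = maintenance dose × R = 205 × 2.288 ≈ 469 mg

469 mg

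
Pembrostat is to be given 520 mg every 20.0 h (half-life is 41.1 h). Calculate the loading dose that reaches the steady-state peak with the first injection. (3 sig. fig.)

1820 mg

k = ln 2 / 41.1 = 0.01686 h⁻¹
Accumulation ratio R = 1 / (1 − e^(−kτ)) = 1 / (1 − e^(−0.01686×20.0)) = 1 / (1 − 0.7137) = 3.493
Loading dose = maintenance dose × R = 520 × 3.493 ≈ 1820 mg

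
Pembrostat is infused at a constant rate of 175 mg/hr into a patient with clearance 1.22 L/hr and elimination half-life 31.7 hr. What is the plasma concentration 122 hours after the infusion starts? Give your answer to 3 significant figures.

Css = rate / CL = 175 / 1.22 = 143.4 mg/L
k = ln 2 / 31.7 = 0.02187 hr⁻¹
C(t) = Css (1 − e^(−kt)) = 143.4 × (1 − e^(−2.668)) = 143.4 × 0.9306 ≈ 133 mg/L

133 mg/L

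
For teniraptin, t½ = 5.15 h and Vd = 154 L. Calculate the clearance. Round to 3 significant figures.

20.7 L/h

k = ln 2 / t½ = ln 2 / 5.15 = 0.1346 h⁻¹
CL = k · V = 0.1346 × 154 ≈ 20.7 L/h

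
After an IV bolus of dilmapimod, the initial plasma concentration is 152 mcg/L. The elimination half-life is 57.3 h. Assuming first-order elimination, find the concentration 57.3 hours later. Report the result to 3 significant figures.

76.0 mcg/L

k = ln 2 / 57.3 = 0.01210 h⁻¹
57.3 h is 1.000 half-lives, so C = 152 × (1/2)^1.000 = 152 × 0.5000 ≈ 76.0 mcg/L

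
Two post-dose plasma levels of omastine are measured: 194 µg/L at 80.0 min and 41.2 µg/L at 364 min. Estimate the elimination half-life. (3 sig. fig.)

127 minutes

k = ln(C₁/C₂) / (t₂ − t₁) = ln(194/41.2) / (364 − 80.0)
  = 1.549 / 284.0 = 0.005456 min⁻¹
t½ = ln 2 / k = ln 2 / 0.005456 ≈ 127 minutes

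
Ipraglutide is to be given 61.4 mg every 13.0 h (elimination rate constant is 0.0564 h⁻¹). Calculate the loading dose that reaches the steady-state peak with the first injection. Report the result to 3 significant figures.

Accumulation ratio R = 1 / (1 − e^(−kτ)) = 1 / (1 − e^(−0.05640×13.0)) = 1 / (1 − 0.4804) = 1.924
Loading dose = maintenance dose × R = 61.4 × 1.924 ≈ 118 mg

118 mg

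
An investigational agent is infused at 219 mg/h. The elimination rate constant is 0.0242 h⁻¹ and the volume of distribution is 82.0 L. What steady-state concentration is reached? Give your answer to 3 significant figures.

110 mg/L

CL = k · V = 0.0242 × 82.0 = 1.984 L/h
Css = rate / CL = 219 / 1.984 ≈ 110 mg/L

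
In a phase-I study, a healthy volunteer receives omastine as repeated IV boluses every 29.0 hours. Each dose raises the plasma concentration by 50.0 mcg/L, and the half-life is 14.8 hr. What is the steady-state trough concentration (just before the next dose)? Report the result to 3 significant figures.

k = ln 2 / 14.8 = 0.04683 hr⁻¹
Fraction remaining after one interval: e^(−kτ) = e^(−0.04683 × 29.0) = 0.2571
R = 1 / (1 − 0.2571) = 1.346
Css,max = 50.0 × 1.346 = 67.31 mcg/L
Css,min = Css,max × e^(−kτ) = 67.31 × 0.2571 ≈ 17.3 mcg/L

17.3 mcg/L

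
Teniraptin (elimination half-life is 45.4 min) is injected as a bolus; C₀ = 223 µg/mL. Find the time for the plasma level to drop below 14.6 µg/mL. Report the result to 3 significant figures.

179 minutes

k = ln 2 / 45.4 = 0.01527 min⁻¹
C(t) = C₀ e^(−kt)  ⇒  t = ln(C₀/C) / k
t = ln(223/14.6) / 0.01527 = 2.726 / 0.01527 ≈ 179 minutes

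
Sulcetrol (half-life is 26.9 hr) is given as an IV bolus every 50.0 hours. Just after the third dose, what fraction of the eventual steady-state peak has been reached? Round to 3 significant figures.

k = ln 2 / 26.9 = 0.02577 hr⁻¹
f_n = 1 − e^(−nkτ) = 1 − e^(−3 × 0.02577 × 50.0) = 1 − e^(−3.865) = 1 − 0.02096 ≈ 0.979

0.979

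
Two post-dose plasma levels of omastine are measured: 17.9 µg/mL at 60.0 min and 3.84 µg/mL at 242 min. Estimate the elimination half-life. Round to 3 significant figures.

82.0 minutes

k = ln(C₁/C₂) / (t₂ − t₁) = ln(17.9/3.84) / (242 − 60.0)
  = 1.539 / 182.0 = 0.008458 min⁻¹
t½ = ln 2 / k = ln 2 / 0.008458 ≈ 82.0 minutes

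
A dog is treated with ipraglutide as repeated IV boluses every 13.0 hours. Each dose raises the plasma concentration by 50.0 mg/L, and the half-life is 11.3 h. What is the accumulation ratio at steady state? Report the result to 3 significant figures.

k = ln 2 / 11.3 = 0.06134 h⁻¹
Fraction remaining after one interval: e^(−kτ) = e^(−0.06134 × 13.0) = 0.4505
R = 1 / (1 − 0.4505) = 1 / 0.5495 ≈ 1.82

1.82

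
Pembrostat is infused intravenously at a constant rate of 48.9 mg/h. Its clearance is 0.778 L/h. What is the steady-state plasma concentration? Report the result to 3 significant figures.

62.9 mg/L

Css = infusion rate / CL = 48.9 / 0.778 ≈ 62.9 mg/L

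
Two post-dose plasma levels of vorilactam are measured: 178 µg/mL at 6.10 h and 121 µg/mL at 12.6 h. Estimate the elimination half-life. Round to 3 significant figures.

11.7 hours

k = ln(C₁/C₂) / (t₂ − t₁) = ln(178/121) / (12.6 − 6.10)
  = 0.3860 / 6.500 = 0.05938 h⁻¹
t½ = ln 2 / k = ln 2 / 0.05938 ≈ 11.7 hours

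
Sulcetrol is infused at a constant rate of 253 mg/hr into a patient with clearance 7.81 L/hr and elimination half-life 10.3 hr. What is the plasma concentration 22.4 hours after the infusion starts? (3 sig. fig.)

25.2 µg/mL

Css = rate / CL = 253 / 7.81 = 32.39 µg/mL
k = ln 2 / 10.3 = 0.06730 hr⁻¹
C(t) = Css (1 − e^(−kt)) = 32.39 × (1 − e^(−1.507)) = 32.39 × 0.7785 ≈ 25.2 µg/mL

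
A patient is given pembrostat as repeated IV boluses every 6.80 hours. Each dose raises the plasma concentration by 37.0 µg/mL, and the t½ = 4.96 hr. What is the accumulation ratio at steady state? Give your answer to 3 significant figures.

1.63

k = ln 2 / 4.96 = 0.1397 hr⁻¹
Fraction remaining after one interval: e^(−kτ) = e^(−0.1397 × 6.80) = 0.3866
R = 1 / (1 − 0.3866) = 1 / 0.6134 ≈ 1.63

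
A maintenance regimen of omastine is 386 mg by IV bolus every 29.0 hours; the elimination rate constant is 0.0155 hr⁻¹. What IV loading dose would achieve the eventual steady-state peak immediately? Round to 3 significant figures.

Accumulation ratio R = 1 / (1 − e^(−kτ)) = 1 / (1 − e^(−0.01550×29.0)) = 1 / (1 − 0.6379) = 2.762
Loading dose = maintenance dose × R = 386 × 2.762 ≈ 1070 mg

1070 mg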